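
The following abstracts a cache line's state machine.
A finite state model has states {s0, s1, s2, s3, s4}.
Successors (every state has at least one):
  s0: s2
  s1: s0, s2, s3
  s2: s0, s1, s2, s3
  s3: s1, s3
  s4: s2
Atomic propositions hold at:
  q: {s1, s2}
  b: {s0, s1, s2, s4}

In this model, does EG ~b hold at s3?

Sat(~b) = {s3}
EG ~b: greatest fixpoint, start Z0 = {s3}, keep only states in Sat with some successor in Z. Already a fixed point.
Sat(EG ~b) = {s3}
s3 ∈ Sat(EG ~b) = {s3}, so the formula holds at s3.

Yes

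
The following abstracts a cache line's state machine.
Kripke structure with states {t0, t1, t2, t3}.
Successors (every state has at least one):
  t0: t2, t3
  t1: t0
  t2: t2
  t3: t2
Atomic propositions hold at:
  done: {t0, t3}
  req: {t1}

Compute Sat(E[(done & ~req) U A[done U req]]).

{t1}

Sat(~req) = {t0, t2, t3}
Sat(done & ~req) = {t0, t3}
A[done U req]: least fixpoint, start Z0 = Sat(req) = {t1}, add states in Sat(done) with every successor in Z. Already a fixed point.
Sat(A[done U req]) = {t1}
E[(done & ~req) U A[done U req]]: least fixpoint, start Z0 = Sat(A[done U req]) = {t1}, add states in Sat(done & ~req) with some successor in Z. Already a fixed point.
Sat(E[(done & ~req) U A[done U req]]) = {t1}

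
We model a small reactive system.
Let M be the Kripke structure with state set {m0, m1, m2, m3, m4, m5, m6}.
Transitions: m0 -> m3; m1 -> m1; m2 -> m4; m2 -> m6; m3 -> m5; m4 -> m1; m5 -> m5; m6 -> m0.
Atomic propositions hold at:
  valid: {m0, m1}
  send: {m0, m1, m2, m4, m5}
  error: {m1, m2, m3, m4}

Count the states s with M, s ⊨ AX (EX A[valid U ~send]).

Sat(~send) = {m3, m6}
A[valid U ~send]: least fixpoint, start Z0 = Sat(~send) = {m3, m6}, add states in Sat(valid) with every successor in Z. Z1 = {m0, m3, m6}; fixed.
Sat(A[valid U ~send]) = {m0, m3, m6}
Sat(EX A[valid U ~send]) = {s : some successor in {m0, m3, m6}} = {m0, m2, m6}
Sat(AX (EX A[valid U ~send])) = {s : every successor in {m0, m2, m6}} = {m6}
|Sat(AX (EX A[valid U ~send]))| = |{m6}| = 1.

1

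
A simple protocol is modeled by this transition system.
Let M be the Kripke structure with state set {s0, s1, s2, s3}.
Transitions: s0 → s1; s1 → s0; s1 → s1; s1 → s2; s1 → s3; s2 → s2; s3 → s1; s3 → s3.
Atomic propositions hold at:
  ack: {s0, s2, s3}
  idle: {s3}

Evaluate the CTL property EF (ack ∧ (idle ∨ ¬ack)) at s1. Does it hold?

Yes

Sat(¬ack) = {s1}
Sat(idle ∨ ¬ack) = {s1, s3}
Sat(ack ∧ (idle ∨ ¬ack)) = {s3}
EF (ack ∧ (idle ∨ ¬ack)): least fixpoint, start Z0 = {s3}, add states with some successor in Z. Z1 = {s1, s3}; Z2 = {s0, s1, s3}; fixed.
Sat(EF (ack ∧ (idle ∨ ¬ack))) = {s0, s1, s3}
s1 ∈ Sat(EF (ack ∧ (idle ∨ ¬ack))) = {s0, s1, s3}, so the formula holds at s1.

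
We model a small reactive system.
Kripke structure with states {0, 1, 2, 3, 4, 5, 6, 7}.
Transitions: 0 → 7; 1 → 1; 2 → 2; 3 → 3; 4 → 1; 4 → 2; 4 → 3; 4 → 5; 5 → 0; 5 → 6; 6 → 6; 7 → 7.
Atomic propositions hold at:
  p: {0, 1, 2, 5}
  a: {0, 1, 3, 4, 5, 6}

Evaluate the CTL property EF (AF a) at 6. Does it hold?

Yes

AF a: least fixpoint, start Z0 = {0, 1, 3, 4, 5, 6}, add states with every successor in Z. Already a fixed point.
Sat(AF a) = {0, 1, 3, 4, 5, 6}
EF (AF a): least fixpoint, start Z0 = {0, 1, 3, 4, 5, 6}, add states with some successor in Z. Already a fixed point.
Sat(EF (AF a)) = {0, 1, 3, 4, 5, 6}
6 ∈ Sat(EF (AF a)) = {0, 1, 3, 4, 5, 6}, so the formula holds at 6.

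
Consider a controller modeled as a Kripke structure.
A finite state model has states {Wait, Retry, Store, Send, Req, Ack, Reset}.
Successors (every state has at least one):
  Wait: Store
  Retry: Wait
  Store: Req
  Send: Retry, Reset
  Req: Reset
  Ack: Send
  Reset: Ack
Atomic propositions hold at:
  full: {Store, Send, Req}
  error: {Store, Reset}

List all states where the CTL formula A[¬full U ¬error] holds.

{Wait, Retry, Send, Req, Ack, Reset}

Sat(¬full) = {Wait, Retry, Ack, Reset}
Sat(¬error) = {Wait, Retry, Send, Req, Ack}
A[¬full U ¬error]: least fixpoint, start Z0 = Sat(¬error) = {Wait, Retry, Send, Req, Ack}, add states in Sat(¬full) with every successor in Z. Z1 = {Wait, Retry, Send, Req, Ack, Reset}; fixed.
Sat(A[¬full U ¬error]) = {Wait, Retry, Send, Req, Ack, Reset}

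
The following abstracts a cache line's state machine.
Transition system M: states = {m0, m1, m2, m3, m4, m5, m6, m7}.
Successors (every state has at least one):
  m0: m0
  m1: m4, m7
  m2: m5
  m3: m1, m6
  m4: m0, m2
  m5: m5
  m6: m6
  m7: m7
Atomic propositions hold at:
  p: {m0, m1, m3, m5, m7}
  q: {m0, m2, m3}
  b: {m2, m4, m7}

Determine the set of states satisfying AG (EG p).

EG p: greatest fixpoint, start Z0 = {m0, m1, m3, m5, m7}, keep only states in Sat with some successor in Z. Already a fixed point.
Sat(EG p) = {m0, m1, m3, m5, m7}
AG (EG p): greatest fixpoint, start Z0 = {m0, m1, m3, m5, m7}, keep only states in Sat with every successor in Z. Z1 = {m0, m5, m7}; fixed.
Sat(AG (EG p)) = {m0, m5, m7}

{m0, m5, m7}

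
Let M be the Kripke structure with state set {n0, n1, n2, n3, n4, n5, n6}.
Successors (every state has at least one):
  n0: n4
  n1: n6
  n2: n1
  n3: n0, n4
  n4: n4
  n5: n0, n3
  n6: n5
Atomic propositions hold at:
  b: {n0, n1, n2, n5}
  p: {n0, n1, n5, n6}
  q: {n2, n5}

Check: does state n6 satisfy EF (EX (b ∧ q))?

Yes

Sat(b ∧ q) = {n2, n5}
Sat(EX (b ∧ q)) = {s : some successor in {n2, n5}} = {n6}
EF (EX (b ∧ q)): least fixpoint, start Z0 = {n6}, add states with some successor in Z. Z1 = {n1, n6}; Z2 = {n1, n2, n6}; fixed.
Sat(EF (EX (b ∧ q))) = {n1, n2, n6}
n6 ∈ Sat(EF (EX (b ∧ q))) = {n1, n2, n6}, so the formula holds at n6.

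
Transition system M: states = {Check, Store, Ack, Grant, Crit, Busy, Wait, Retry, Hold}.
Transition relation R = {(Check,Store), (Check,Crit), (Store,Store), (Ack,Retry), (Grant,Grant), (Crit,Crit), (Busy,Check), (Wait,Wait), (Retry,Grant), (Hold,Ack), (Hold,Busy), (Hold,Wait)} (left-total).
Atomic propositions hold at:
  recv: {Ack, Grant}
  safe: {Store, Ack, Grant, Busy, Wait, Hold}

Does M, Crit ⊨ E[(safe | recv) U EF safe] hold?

No

Sat(safe | recv) = {Store, Ack, Grant, Busy, Wait, Hold}
EF safe: least fixpoint, start Z0 = {Store, Ack, Grant, Busy, Wait, Hold}, add states with some successor in Z. Z1 = {Check, Store, Ack, Grant, Busy, Wait, Retry, Hold}; fixed.
Sat(EF safe) = {Check, Store, Ack, Grant, Busy, Wait, Retry, Hold}
E[(safe | recv) U EF safe]: least fixpoint, start Z0 = Sat(EF safe) = {Check, Store, Ack, Grant, Busy, Wait, Retry, Hold}, add states in Sat(safe | recv) with some successor in Z. Already a fixed point.
Sat(E[(safe | recv) U EF safe]) = {Check, Store, Ack, Grant, Busy, Wait, Retry, Hold}
Crit ∉ Sat(E[(safe | recv) U EF safe]) = {Check, Store, Ack, Grant, Busy, Wait, Retry, Hold}, so the formula does not hold at Crit.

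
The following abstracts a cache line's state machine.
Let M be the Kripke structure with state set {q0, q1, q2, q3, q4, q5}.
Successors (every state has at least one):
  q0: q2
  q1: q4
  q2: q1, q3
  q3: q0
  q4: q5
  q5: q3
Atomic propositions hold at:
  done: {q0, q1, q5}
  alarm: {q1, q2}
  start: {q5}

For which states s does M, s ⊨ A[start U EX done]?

{q2, q3, q4, q5}

Sat(EX done) = {s : some successor in {q0, q1, q5}} = {q2, q3, q4}
A[start U EX done]: least fixpoint, start Z0 = Sat(EX done) = {q2, q3, q4}, add states in Sat(start) with every successor in Z. Z1 = {q2, q3, q4, q5}; fixed.
Sat(A[start U EX done]) = {q2, q3, q4, q5}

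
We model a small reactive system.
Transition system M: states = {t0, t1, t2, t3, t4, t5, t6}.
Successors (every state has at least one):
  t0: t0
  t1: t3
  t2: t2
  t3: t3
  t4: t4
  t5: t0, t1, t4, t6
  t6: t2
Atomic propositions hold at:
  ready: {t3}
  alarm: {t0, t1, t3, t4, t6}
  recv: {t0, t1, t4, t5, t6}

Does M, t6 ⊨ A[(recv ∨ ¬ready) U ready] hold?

No

Sat(¬ready) = {t0, t1, t2, t4, t5, t6}
Sat(recv ∨ ¬ready) = {t0, t1, t2, t4, t5, t6}
A[(recv ∨ ¬ready) U ready]: least fixpoint, start Z0 = Sat(ready) = {t3}, add states in Sat(recv ∨ ¬ready) with every successor in Z. Z1 = {t1, t3}; fixed.
Sat(A[(recv ∨ ¬ready) U ready]) = {t1, t3}
t6 ∉ Sat(A[(recv ∨ ¬ready) U ready]) = {t1, t3}, so the formula does not hold at t6.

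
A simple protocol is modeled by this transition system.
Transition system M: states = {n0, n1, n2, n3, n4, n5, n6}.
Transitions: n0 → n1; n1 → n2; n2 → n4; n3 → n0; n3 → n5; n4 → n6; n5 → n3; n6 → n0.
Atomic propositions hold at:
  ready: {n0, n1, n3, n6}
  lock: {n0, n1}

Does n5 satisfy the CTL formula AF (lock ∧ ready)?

Sat(lock ∧ ready) = {n0, n1}
AF (lock ∧ ready): least fixpoint, start Z0 = {n0, n1}, add states with every successor in Z. Z1 = {n0, n1, n6}; Z2 = {n0, n1, n4, n6}; Z3 = {n0, n1, n2, n4, n6}; fixed.
Sat(AF (lock ∧ ready)) = {n0, n1, n2, n4, n6}
n5 ∉ Sat(AF (lock ∧ ready)) = {n0, n1, n2, n4, n6}, so the formula does not hold at n5.

No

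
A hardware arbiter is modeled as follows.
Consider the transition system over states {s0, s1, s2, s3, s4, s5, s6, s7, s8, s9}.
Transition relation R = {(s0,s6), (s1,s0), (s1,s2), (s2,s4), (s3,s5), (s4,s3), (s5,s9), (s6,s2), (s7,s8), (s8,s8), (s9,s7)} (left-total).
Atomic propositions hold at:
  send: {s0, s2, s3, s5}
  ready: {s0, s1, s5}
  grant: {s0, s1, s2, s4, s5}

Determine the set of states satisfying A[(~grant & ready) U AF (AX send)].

Sat(~grant) = {s3, s6, s7, s8, s9}
Sat(~grant & ready) = ∅
Sat(AX send) = {s : every successor in {s0, s2, s3, s5}} = {s1, s3, s4, s6}
AF (AX send): least fixpoint, start Z0 = {s1, s3, s4, s6}, add states with every successor in Z. Z1 = {s0, s1, s2, s3, s4, s6}; fixed.
Sat(AF (AX send)) = {s0, s1, s2, s3, s4, s6}
A[(~grant & ready) U AF (AX send)]: least fixpoint, start Z0 = Sat(AF (AX send)) = {s0, s1, s2, s3, s4, s6}, add states in Sat(~grant & ready) with every successor in Z. Already a fixed point.
Sat(A[(~grant & ready) U AF (AX send)]) = {s0, s1, s2, s3, s4, s6}

{s0, s1, s2, s3, s4, s6}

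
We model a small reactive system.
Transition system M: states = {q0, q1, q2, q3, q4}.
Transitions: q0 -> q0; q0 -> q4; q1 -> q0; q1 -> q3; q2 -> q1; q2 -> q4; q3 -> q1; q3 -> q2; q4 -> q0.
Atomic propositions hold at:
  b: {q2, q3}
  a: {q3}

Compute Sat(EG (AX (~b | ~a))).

Sat(~b) = {q0, q1, q4}
Sat(~a) = {q0, q1, q2, q4}
Sat(~b | ~a) = {q0, q1, q2, q4}
Sat(AX (~b | ~a)) = {s : every successor in {q0, q1, q2, q4}} = {q0, q2, q3, q4}
EG (AX (~b | ~a)): greatest fixpoint, start Z0 = {q0, q2, q3, q4}, keep only states in Sat with some successor in Z. Already a fixed point.
Sat(EG (AX (~b | ~a))) = {q0, q2, q3, q4}

{q0, q2, q3, q4}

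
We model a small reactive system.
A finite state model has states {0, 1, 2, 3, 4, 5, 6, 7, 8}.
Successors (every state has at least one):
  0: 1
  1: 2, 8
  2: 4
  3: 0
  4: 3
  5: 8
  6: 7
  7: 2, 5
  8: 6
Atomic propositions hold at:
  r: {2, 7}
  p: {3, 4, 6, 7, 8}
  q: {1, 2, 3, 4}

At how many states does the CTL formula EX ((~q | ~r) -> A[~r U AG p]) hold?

Sat(~q) = {0, 5, 6, 7, 8}
Sat(~r) = {0, 1, 3, 4, 5, 6, 8}
Sat(~q | ~r) = {0, 1, 3, 4, 5, 6, 7, 8}
AG p: greatest fixpoint, start Z0 = {3, 4, 6, 7, 8}, keep only states in Sat with every successor in Z. Z1 = {4, 6, 8}; Z2 = {8}; Z3 = ∅; fixed.
Sat(AG p) = ∅
A[~r U AG p]: least fixpoint, start Z0 = Sat(AG p) = ∅, add states in Sat(~r) with every successor in Z. Already a fixed point.
Sat(A[~r U AG p]) = ∅
Sat((~q | ~r) -> A[~r U AG p]) = {2}
Sat(EX ((~q | ~r) -> A[~r U AG p])) = {s : some successor in {2}} = {1, 7}
|Sat(EX ((~q | ~r) -> A[~r U AG p]))| = |{1, 7}| = 2.

2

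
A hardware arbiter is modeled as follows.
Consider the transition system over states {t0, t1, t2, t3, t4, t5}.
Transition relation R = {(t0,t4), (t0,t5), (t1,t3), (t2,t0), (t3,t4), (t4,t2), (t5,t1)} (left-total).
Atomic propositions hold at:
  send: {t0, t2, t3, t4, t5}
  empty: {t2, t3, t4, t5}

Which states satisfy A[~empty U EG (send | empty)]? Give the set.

Sat(~empty) = {t0, t1}
Sat(send | empty) = {t0, t2, t3, t4, t5}
EG (send | empty): greatest fixpoint, start Z0 = {t0, t2, t3, t4, t5}, keep only states in Sat with some successor in Z. Z1 = {t0, t2, t3, t4}; fixed.
Sat(EG (send | empty)) = {t0, t2, t3, t4}
A[~empty U EG (send | empty)]: least fixpoint, start Z0 = Sat(EG (send | empty)) = {t0, t2, t3, t4}, add states in Sat(~empty) with every successor in Z. Z1 = {t0, t1, t2, t3, t4}; fixed.
Sat(A[~empty U EG (send | empty)]) = {t0, t1, t2, t3, t4}

{t0, t1, t2, t3, t4}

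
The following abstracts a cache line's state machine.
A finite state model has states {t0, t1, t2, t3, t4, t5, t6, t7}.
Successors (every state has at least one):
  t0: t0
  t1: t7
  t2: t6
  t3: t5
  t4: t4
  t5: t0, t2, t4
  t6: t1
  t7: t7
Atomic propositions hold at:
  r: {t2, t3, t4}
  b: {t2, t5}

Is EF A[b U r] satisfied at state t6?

No

A[b U r]: least fixpoint, start Z0 = Sat(r) = {t2, t3, t4}, add states in Sat(b) with every successor in Z. Already a fixed point.
Sat(A[b U r]) = {t2, t3, t4}
EF A[b U r]: least fixpoint, start Z0 = {t2, t3, t4}, add states with some successor in Z. Z1 = {t2, t3, t4, t5}; fixed.
Sat(EF A[b U r]) = {t2, t3, t4, t5}
t6 ∉ Sat(EF A[b U r]) = {t2, t3, t4, t5}, so the formula does not hold at t6.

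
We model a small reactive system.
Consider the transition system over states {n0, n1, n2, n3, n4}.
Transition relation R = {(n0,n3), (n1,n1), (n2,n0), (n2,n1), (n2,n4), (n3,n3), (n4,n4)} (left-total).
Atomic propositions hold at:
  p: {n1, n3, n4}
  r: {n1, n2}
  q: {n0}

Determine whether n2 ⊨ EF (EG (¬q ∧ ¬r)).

Yes

Sat(¬q) = {n1, n2, n3, n4}
Sat(¬r) = {n0, n3, n4}
Sat(¬q ∧ ¬r) = {n3, n4}
EG (¬q ∧ ¬r): greatest fixpoint, start Z0 = {n3, n4}, keep only states in Sat with some successor in Z. Already a fixed point.
Sat(EG (¬q ∧ ¬r)) = {n3, n4}
EF (EG (¬q ∧ ¬r)): least fixpoint, start Z0 = {n3, n4}, add states with some successor in Z. Z1 = {n0, n2, n3, n4}; fixed.
Sat(EF (EG (¬q ∧ ¬r))) = {n0, n2, n3, n4}
n2 ∈ Sat(EF (EG (¬q ∧ ¬r))) = {n0, n2, n3, n4}, so the formula holds at n2.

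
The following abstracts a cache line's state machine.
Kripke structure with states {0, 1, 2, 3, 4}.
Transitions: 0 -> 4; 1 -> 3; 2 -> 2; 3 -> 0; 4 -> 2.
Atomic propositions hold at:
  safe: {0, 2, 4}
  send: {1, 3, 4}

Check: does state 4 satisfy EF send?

Yes

EF send: least fixpoint, start Z0 = {1, 3, 4}, add states with some successor in Z. Z1 = {0, 1, 3, 4}; fixed.
Sat(EF send) = {0, 1, 3, 4}
4 ∈ Sat(EF send) = {0, 1, 3, 4}, so the formula holds at 4.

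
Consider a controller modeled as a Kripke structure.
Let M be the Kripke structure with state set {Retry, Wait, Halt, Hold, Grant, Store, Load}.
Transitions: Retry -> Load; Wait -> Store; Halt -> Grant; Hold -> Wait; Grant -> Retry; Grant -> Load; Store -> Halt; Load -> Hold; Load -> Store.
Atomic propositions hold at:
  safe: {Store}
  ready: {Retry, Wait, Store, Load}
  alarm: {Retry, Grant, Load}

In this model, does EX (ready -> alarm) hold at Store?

Yes

Sat(ready -> alarm) = {Retry, Halt, Hold, Grant, Load}
Sat(EX (ready -> alarm)) = {s : some successor in {Retry, Halt, Hold, Grant, Load}} = {Retry, Halt, Grant, Store, Load}
Store ∈ Sat(EX (ready -> alarm)) = {Retry, Halt, Grant, Store, Load}, so the formula holds at Store.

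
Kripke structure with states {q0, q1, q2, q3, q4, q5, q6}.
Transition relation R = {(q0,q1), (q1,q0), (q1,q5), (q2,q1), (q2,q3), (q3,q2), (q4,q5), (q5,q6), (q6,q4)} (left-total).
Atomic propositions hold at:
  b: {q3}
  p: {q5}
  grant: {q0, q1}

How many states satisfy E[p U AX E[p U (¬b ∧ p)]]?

1

Sat(¬b) = {q0, q1, q2, q4, q5, q6}
Sat(¬b ∧ p) = {q5}
E[p U (¬b ∧ p)]: least fixpoint, start Z0 = Sat((¬b ∧ p)) = {q5}, add states in Sat(p) with some successor in Z. Already a fixed point.
Sat(E[p U (¬b ∧ p)]) = {q5}
Sat(AX E[p U (¬b ∧ p)]) = {s : every successor in {q5}} = {q4}
E[p U AX E[p U (¬b ∧ p)]]: least fixpoint, start Z0 = Sat(AX E[p U (¬b ∧ p)]) = {q4}, add states in Sat(p) with some successor in Z. Already a fixed point.
Sat(E[p U AX E[p U (¬b ∧ p)]]) = {q4}
|Sat(E[p U AX E[p U (¬b ∧ p)]])| = |{q4}| = 1.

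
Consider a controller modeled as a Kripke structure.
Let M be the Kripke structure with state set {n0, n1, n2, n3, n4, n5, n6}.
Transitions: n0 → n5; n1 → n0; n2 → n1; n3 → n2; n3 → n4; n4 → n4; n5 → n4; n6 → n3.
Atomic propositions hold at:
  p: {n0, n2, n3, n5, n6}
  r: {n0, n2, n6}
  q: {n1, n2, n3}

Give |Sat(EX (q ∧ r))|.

1

Sat(q ∧ r) = {n2}
Sat(EX (q ∧ r)) = {s : some successor in {n2}} = {n3}
|Sat(EX (q ∧ r))| = |{n3}| = 1.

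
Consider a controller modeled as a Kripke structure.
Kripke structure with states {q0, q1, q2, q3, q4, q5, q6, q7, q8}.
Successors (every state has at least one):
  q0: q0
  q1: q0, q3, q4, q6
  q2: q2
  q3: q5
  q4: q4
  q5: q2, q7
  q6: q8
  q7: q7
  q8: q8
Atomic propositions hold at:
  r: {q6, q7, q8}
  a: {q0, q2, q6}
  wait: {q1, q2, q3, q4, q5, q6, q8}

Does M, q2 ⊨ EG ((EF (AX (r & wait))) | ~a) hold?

No

Sat(r & wait) = {q6, q8}
Sat(AX (r & wait)) = {s : every successor in {q6, q8}} = {q6, q8}
EF (AX (r & wait)): least fixpoint, start Z0 = {q6, q8}, add states with some successor in Z. Z1 = {q1, q6, q8}; fixed.
Sat(EF (AX (r & wait))) = {q1, q6, q8}
Sat(~a) = {q1, q3, q4, q5, q7, q8}
Sat((EF (AX (r & wait))) | ~a) = {q1, q3, q4, q5, q6, q7, q8}
EG ((EF (AX (r & wait))) | ~a): greatest fixpoint, start Z0 = {q1, q3, q4, q5, q6, q7, q8}, keep only states in Sat with some successor in Z. Already a fixed point.
Sat(EG ((EF (AX (r & wait))) | ~a)) = {q1, q3, q4, q5, q6, q7, q8}
q2 ∉ Sat(EG ((EF (AX (r & wait))) | ~a)) = {q1, q3, q4, q5, q6, q7, q8}, so the formula does not hold at q2.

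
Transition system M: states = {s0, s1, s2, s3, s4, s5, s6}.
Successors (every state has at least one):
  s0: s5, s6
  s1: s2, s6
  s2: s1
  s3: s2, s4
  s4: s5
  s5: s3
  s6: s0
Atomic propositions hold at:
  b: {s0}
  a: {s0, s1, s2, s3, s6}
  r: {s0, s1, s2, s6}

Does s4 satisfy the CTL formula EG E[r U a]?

No

E[r U a]: least fixpoint, start Z0 = Sat(a) = {s0, s1, s2, s3, s6}, add states in Sat(r) with some successor in Z. Already a fixed point.
Sat(E[r U a]) = {s0, s1, s2, s3, s6}
EG E[r U a]: greatest fixpoint, start Z0 = {s0, s1, s2, s3, s6}, keep only states in Sat with some successor in Z. Already a fixed point.
Sat(EG E[r U a]) = {s0, s1, s2, s3, s6}
s4 ∉ Sat(EG E[r U a]) = {s0, s1, s2, s3, s6}, so the formula does not hold at s4.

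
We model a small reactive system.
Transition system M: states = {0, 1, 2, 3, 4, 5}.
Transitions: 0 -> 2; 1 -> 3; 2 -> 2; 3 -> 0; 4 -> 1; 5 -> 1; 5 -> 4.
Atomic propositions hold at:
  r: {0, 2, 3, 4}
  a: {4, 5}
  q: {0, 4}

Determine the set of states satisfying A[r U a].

A[r U a]: least fixpoint, start Z0 = Sat(a) = {4, 5}, add states in Sat(r) with every successor in Z. Already a fixed point.
Sat(A[r U a]) = {4, 5}

{4, 5}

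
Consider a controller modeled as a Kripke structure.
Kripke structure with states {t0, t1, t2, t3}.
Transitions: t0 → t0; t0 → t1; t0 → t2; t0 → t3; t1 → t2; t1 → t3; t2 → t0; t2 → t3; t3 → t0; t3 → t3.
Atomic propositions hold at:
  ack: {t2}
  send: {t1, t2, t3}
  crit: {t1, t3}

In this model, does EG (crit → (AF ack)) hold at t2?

Yes

AF ack: least fixpoint, start Z0 = {t2}, add states with every successor in Z. Already a fixed point.
Sat(AF ack) = {t2}
Sat(crit → (AF ack)) = {t0, t2}
EG (crit → (AF ack)): greatest fixpoint, start Z0 = {t0, t2}, keep only states in Sat with some successor in Z. Already a fixed point.
Sat(EG (crit → (AF ack))) = {t0, t2}
t2 ∈ Sat(EG (crit → (AF ack))) = {t0, t2}, so the formula holds at t2.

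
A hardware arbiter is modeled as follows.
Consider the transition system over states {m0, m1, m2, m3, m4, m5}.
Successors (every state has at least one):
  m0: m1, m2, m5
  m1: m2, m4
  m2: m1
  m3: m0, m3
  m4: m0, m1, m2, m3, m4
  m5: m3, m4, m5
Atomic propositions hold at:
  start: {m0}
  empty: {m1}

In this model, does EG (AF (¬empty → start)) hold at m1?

Sat(¬empty) = {m0, m2, m3, m4, m5}
Sat(¬empty → start) = {m0, m1}
AF (¬empty → start): least fixpoint, start Z0 = {m0, m1}, add states with every successor in Z. Z1 = {m0, m1, m2}; fixed.
Sat(AF (¬empty → start)) = {m0, m1, m2}
EG (AF (¬empty → start)): greatest fixpoint, start Z0 = {m0, m1, m2}, keep only states in Sat with some successor in Z. Already a fixed point.
Sat(EG (AF (¬empty → start))) = {m0, m1, m2}
m1 ∈ Sat(EG (AF (¬empty → start))) = {m0, m1, m2}, so the formula holds at m1.

Yes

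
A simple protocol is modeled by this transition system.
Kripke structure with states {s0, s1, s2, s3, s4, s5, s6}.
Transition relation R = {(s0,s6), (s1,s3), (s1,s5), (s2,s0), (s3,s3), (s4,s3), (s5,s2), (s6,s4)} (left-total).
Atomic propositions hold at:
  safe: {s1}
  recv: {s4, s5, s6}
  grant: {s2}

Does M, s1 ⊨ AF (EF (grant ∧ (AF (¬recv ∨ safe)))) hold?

Sat(¬recv) = {s0, s1, s2, s3}
Sat(¬recv ∨ safe) = {s0, s1, s2, s3}
AF (¬recv ∨ safe): least fixpoint, start Z0 = {s0, s1, s2, s3}, add states with every successor in Z. Z1 = {s0, s1, s2, s3, s4, s5}; Z2 = {s0, s1, s2, s3, s4, s5, s6}; fixed.
Sat(AF (¬recv ∨ safe)) = {s0, s1, s2, s3, s4, s5, s6}
Sat(grant ∧ (AF (¬recv ∨ safe))) = {s2}
EF (grant ∧ (AF (¬recv ∨ safe))): least fixpoint, start Z0 = {s2}, add states with some successor in Z. Z1 = {s2, s5}; Z2 = {s1, s2, s5}; fixed.
Sat(EF (grant ∧ (AF (¬recv ∨ safe)))) = {s1, s2, s5}
AF (EF (grant ∧ (AF (¬recv ∨ safe)))): least fixpoint, start Z0 = {s1, s2, s5}, add states with every successor in Z. Already a fixed point.
Sat(AF (EF (grant ∧ (AF (¬recv ∨ safe))))) = {s1, s2, s5}
s1 ∈ Sat(AF (EF (grant ∧ (AF (¬recv ∨ safe))))) = {s1, s2, s5}, so the formula holds at s1.

Yes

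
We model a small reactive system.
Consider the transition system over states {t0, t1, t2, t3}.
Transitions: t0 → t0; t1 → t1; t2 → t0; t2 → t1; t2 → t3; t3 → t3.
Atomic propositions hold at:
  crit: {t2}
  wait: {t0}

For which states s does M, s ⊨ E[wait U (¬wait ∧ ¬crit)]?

{t1, t3}

Sat(¬wait) = {t1, t2, t3}
Sat(¬crit) = {t0, t1, t3}
Sat(¬wait ∧ ¬crit) = {t1, t3}
E[wait U (¬wait ∧ ¬crit)]: least fixpoint, start Z0 = Sat((¬wait ∧ ¬crit)) = {t1, t3}, add states in Sat(wait) with some successor in Z. Already a fixed point.
Sat(E[wait U (¬wait ∧ ¬crit)]) = {t1, t3}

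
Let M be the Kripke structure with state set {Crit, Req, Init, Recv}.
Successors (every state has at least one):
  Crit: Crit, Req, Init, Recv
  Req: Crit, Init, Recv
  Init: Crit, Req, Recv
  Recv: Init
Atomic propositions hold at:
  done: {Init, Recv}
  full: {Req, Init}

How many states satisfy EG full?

EG full: greatest fixpoint, start Z0 = {Req, Init}, keep only states in Sat with some successor in Z. Already a fixed point.
Sat(EG full) = {Req, Init}
|Sat(EG full)| = |{Req, Init}| = 2.

2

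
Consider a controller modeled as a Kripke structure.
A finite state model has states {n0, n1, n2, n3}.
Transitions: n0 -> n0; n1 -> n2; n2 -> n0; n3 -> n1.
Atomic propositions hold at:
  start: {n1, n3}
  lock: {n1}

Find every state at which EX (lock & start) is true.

{n3}

Sat(lock & start) = {n1}
Sat(EX (lock & start)) = {s : some successor in {n1}} = {n3}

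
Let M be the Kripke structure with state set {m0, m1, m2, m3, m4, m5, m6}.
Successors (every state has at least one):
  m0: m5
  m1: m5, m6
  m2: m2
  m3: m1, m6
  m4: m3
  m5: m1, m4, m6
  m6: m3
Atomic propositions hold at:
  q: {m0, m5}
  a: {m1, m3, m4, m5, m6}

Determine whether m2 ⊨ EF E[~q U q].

No

Sat(~q) = {m1, m2, m3, m4, m6}
E[~q U q]: least fixpoint, start Z0 = Sat(q) = {m0, m5}, add states in Sat(~q) with some successor in Z. Z1 = {m0, m1, m5}; Z2 = {m0, m1, m3, m5}; Z3 = {m0, m1, m3, m4, m5, m6}; fixed.
Sat(E[~q U q]) = {m0, m1, m3, m4, m5, m6}
EF E[~q U q]: least fixpoint, start Z0 = {m0, m1, m3, m4, m5, m6}, add states with some successor in Z. Already a fixed point.
Sat(EF E[~q U q]) = {m0, m1, m3, m4, m5, m6}
m2 ∉ Sat(EF E[~q U q]) = {m0, m1, m3, m4, m5, m6}, so the formula does not hold at m2.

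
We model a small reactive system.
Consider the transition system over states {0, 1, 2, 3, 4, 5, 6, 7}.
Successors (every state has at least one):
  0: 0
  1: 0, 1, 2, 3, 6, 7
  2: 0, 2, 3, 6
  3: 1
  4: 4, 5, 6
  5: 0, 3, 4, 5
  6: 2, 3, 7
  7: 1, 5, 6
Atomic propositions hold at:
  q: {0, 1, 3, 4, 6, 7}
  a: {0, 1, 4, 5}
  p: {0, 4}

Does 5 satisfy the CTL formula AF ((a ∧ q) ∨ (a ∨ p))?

Yes

Sat(a ∧ q) = {0, 1, 4}
Sat(a ∨ p) = {0, 1, 4, 5}
Sat((a ∧ q) ∨ (a ∨ p)) = {0, 1, 4, 5}
AF ((a ∧ q) ∨ (a ∨ p)): least fixpoint, start Z0 = {0, 1, 4, 5}, add states with every successor in Z. Z1 = {0, 1, 3, 4, 5}; fixed.
Sat(AF ((a ∧ q) ∨ (a ∨ p))) = {0, 1, 3, 4, 5}
5 ∈ Sat(AF ((a ∧ q) ∨ (a ∨ p))) = {0, 1, 3, 4, 5}, so the formula holds at 5.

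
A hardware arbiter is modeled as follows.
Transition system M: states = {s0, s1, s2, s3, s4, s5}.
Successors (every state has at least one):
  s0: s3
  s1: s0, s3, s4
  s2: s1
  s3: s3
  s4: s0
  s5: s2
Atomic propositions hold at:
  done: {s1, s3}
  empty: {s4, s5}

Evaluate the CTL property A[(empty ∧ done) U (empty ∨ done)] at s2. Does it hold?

No

Sat(empty ∧ done) = ∅
Sat(empty ∨ done) = {s1, s3, s4, s5}
A[(empty ∧ done) U (empty ∨ done)]: least fixpoint, start Z0 = Sat((empty ∨ done)) = {s1, s3, s4, s5}, add states in Sat(empty ∧ done) with every successor in Z. Already a fixed point.
Sat(A[(empty ∧ done) U (empty ∨ done)]) = {s1, s3, s4, s5}
s2 ∉ Sat(A[(empty ∧ done) U (empty ∨ done)]) = {s1, s3, s4, s5}, so the formula does not hold at s2.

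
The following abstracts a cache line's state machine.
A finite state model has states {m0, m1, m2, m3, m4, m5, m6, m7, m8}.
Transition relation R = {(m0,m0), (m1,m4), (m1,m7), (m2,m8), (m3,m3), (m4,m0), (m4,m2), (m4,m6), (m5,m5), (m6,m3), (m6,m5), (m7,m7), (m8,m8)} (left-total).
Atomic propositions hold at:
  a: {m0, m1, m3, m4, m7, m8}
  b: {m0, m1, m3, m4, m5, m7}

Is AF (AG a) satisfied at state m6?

No

AG a: greatest fixpoint, start Z0 = {m0, m1, m3, m4, m7, m8}, keep only states in Sat with every successor in Z. Z1 = {m0, m1, m3, m7, m8}; Z2 = {m0, m3, m7, m8}; fixed.
Sat(AG a) = {m0, m3, m7, m8}
AF (AG a): least fixpoint, start Z0 = {m0, m3, m7, m8}, add states with every successor in Z. Z1 = {m0, m2, m3, m7, m8}; fixed.
Sat(AF (AG a)) = {m0, m2, m3, m7, m8}
m6 ∉ Sat(AF (AG a)) = {m0, m2, m3, m7, m8}, so the formula does not hold at m6.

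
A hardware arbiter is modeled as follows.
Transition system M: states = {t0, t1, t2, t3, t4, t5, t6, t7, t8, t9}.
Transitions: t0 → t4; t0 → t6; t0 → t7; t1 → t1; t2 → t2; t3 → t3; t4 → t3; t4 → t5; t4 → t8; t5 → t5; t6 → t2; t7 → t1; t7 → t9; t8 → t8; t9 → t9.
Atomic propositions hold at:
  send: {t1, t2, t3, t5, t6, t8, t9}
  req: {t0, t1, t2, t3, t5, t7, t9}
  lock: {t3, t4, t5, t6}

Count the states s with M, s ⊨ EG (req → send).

8

Sat(req → send) = {t1, t2, t3, t4, t5, t6, t8, t9}
EG (req → send): greatest fixpoint, start Z0 = {t1, t2, t3, t4, t5, t6, t8, t9}, keep only states in Sat with some successor in Z. Already a fixed point.
Sat(EG (req → send)) = {t1, t2, t3, t4, t5, t6, t8, t9}
|Sat(EG (req → send))| = |{t1, t2, t3, t4, t5, t6, t8, t9}| = 8.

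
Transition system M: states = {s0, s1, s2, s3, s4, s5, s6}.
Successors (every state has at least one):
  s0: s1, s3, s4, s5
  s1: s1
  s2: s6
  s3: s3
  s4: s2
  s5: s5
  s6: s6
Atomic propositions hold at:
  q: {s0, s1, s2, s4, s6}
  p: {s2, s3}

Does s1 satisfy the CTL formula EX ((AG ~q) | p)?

No

Sat(~q) = {s3, s5}
AG ~q: greatest fixpoint, start Z0 = {s3, s5}, keep only states in Sat with every successor in Z. Already a fixed point.
Sat(AG ~q) = {s3, s5}
Sat((AG ~q) | p) = {s2, s3, s5}
Sat(EX ((AG ~q) | p)) = {s : some successor in {s2, s3, s5}} = {s0, s3, s4, s5}
s1 ∉ Sat(EX ((AG ~q) | p)) = {s0, s3, s4, s5}, so the formula does not hold at s1.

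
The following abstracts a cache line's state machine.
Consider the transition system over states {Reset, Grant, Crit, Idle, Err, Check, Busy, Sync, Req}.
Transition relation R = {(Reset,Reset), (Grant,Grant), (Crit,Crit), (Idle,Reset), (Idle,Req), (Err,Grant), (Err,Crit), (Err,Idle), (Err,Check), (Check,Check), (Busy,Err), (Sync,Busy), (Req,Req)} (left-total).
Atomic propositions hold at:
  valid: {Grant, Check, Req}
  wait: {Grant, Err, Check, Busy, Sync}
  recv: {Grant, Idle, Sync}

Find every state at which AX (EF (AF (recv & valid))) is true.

{Grant, Busy, Sync}

Sat(recv & valid) = {Grant}
AF (recv & valid): least fixpoint, start Z0 = {Grant}, add states with every successor in Z. Already a fixed point.
Sat(AF (recv & valid)) = {Grant}
EF (AF (recv & valid)): least fixpoint, start Z0 = {Grant}, add states with some successor in Z. Z1 = {Grant, Err}; Z2 = {Grant, Err, Busy}; Z3 = {Grant, Err, Busy, Sync}; fixed.
Sat(EF (AF (recv & valid))) = {Grant, Err, Busy, Sync}
Sat(AX (EF (AF (recv & valid)))) = {s : every successor in {Grant, Err, Busy, Sync}} = {Grant, Busy, Sync}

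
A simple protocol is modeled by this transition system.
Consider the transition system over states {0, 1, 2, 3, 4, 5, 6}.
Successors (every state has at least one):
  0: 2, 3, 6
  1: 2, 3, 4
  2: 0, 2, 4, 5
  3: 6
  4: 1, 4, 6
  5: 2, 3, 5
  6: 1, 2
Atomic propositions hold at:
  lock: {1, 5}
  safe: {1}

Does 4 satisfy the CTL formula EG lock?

EG lock: greatest fixpoint, start Z0 = {1, 5}, keep only states in Sat with some successor in Z. Z1 = {5}; fixed.
Sat(EG lock) = {5}
4 ∉ Sat(EG lock) = {5}, so the formula does not hold at 4.

No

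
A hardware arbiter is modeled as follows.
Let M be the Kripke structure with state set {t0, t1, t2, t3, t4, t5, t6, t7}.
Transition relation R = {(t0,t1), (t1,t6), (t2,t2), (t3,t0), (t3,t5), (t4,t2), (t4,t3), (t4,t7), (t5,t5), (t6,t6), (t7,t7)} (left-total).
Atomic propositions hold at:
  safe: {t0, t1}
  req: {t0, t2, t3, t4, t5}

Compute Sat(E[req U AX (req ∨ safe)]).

{t0, t2, t3, t4, t5}

Sat(req ∨ safe) = {t0, t1, t2, t3, t4, t5}
Sat(AX (req ∨ safe)) = {s : every successor in {t0, t1, t2, t3, t4, t5}} = {t0, t2, t3, t5}
E[req U AX (req ∨ safe)]: least fixpoint, start Z0 = Sat(AX (req ∨ safe)) = {t0, t2, t3, t5}, add states in Sat(req) with some successor in Z. Z1 = {t0, t2, t3, t4, t5}; fixed.
Sat(E[req U AX (req ∨ safe)]) = {t0, t2, t3, t4, t5}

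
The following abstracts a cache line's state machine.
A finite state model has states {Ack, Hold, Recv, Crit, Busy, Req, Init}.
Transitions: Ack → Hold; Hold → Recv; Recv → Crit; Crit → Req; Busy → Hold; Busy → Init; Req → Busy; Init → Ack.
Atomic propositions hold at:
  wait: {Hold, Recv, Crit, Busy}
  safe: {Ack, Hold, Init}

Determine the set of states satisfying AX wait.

Sat(AX wait) = {s : every successor in {Hold, Recv, Crit, Busy}} = {Ack, Hold, Recv, Req}

{Ack, Hold, Recv, Req}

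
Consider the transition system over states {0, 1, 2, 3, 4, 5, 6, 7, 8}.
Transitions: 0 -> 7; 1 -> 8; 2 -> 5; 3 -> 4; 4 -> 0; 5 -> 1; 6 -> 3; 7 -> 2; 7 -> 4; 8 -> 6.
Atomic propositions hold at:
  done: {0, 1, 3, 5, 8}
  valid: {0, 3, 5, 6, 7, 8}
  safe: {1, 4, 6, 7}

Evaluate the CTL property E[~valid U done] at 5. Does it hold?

Yes

Sat(~valid) = {1, 2, 4}
E[~valid U done]: least fixpoint, start Z0 = Sat(done) = {0, 1, 3, 5, 8}, add states in Sat(~valid) with some successor in Z. Z1 = {0, 1, 2, 3, 4, 5, 8}; fixed.
Sat(E[~valid U done]) = {0, 1, 2, 3, 4, 5, 8}
5 ∈ Sat(E[~valid U done]) = {0, 1, 2, 3, 4, 5, 8}, so the formula holds at 5.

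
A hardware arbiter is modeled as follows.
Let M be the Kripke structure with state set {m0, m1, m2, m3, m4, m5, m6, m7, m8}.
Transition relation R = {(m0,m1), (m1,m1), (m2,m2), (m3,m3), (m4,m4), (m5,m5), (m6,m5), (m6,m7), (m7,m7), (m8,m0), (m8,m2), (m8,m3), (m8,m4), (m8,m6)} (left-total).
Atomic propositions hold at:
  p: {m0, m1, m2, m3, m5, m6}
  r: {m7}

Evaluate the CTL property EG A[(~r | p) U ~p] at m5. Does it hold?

No

Sat(~r) = {m0, m1, m2, m3, m4, m5, m6, m8}
Sat(~r | p) = {m0, m1, m2, m3, m4, m5, m6, m8}
Sat(~p) = {m4, m7, m8}
A[(~r | p) U ~p]: least fixpoint, start Z0 = Sat(~p) = {m4, m7, m8}, add states in Sat(~r | p) with every successor in Z. Already a fixed point.
Sat(A[(~r | p) U ~p]) = {m4, m7, m8}
EG A[(~r | p) U ~p]: greatest fixpoint, start Z0 = {m4, m7, m8}, keep only states in Sat with some successor in Z. Already a fixed point.
Sat(EG A[(~r | p) U ~p]) = {m4, m7, m8}
m5 ∉ Sat(EG A[(~r | p) U ~p]) = {m4, m7, m8}, so the formula does not hold at m5.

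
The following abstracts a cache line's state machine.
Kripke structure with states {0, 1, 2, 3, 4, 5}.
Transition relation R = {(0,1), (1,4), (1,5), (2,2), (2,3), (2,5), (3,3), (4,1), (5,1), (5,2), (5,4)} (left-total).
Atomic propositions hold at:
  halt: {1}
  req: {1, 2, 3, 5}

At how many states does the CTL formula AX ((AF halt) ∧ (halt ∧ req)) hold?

AF halt: least fixpoint, start Z0 = {1}, add states with every successor in Z. Z1 = {0, 1, 4}; fixed.
Sat(AF halt) = {0, 1, 4}
Sat(halt ∧ req) = {1}
Sat((AF halt) ∧ (halt ∧ req)) = {1}
Sat(AX ((AF halt) ∧ (halt ∧ req))) = {s : every successor in {1}} = {0, 4}
|Sat(AX ((AF halt) ∧ (halt ∧ req)))| = |{0, 4}| = 2.

2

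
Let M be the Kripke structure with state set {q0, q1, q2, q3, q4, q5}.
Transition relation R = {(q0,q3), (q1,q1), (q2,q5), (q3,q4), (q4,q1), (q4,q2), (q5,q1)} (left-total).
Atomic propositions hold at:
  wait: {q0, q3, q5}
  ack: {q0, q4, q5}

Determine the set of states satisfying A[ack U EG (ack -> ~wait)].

{q0, q1, q3, q4, q5}

Sat(~wait) = {q1, q2, q4}
Sat(ack -> ~wait) = {q1, q2, q3, q4}
EG (ack -> ~wait): greatest fixpoint, start Z0 = {q1, q2, q3, q4}, keep only states in Sat with some successor in Z. Z1 = {q1, q3, q4}; fixed.
Sat(EG (ack -> ~wait)) = {q1, q3, q4}
A[ack U EG (ack -> ~wait)]: least fixpoint, start Z0 = Sat(EG (ack -> ~wait)) = {q1, q3, q4}, add states in Sat(ack) with every successor in Z. Z1 = {q0, q1, q3, q4, q5}; fixed.
Sat(A[ack U EG (ack -> ~wait)]) = {q0, q1, q3, q4, q5}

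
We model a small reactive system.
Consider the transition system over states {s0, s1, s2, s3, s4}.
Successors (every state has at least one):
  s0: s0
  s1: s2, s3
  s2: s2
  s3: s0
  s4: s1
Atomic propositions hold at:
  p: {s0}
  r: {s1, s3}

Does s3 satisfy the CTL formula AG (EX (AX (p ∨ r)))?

Sat(p ∨ r) = {s0, s1, s3}
Sat(AX (p ∨ r)) = {s : every successor in {s0, s1, s3}} = {s0, s3, s4}
Sat(EX (AX (p ∨ r))) = {s : some successor in {s0, s3, s4}} = {s0, s1, s3}
AG (EX (AX (p ∨ r))): greatest fixpoint, start Z0 = {s0, s1, s3}, keep only states in Sat with every successor in Z. Z1 = {s0, s3}; fixed.
Sat(AG (EX (AX (p ∨ r)))) = {s0, s3}
s3 ∈ Sat(AG (EX (AX (p ∨ r)))) = {s0, s3}, so the formula holds at s3.

Yes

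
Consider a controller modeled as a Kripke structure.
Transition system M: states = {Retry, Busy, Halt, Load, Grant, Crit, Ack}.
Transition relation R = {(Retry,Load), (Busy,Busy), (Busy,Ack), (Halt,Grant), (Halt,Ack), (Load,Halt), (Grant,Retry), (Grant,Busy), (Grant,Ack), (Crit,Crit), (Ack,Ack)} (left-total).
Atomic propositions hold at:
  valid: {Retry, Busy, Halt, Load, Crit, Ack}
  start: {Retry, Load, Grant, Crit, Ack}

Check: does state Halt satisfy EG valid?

Yes

EG valid: greatest fixpoint, start Z0 = {Retry, Busy, Halt, Load, Crit, Ack}, keep only states in Sat with some successor in Z. Already a fixed point.
Sat(EG valid) = {Retry, Busy, Halt, Load, Crit, Ack}
Halt ∈ Sat(EG valid) = {Retry, Busy, Halt, Load, Crit, Ack}, so the formula holds at Halt.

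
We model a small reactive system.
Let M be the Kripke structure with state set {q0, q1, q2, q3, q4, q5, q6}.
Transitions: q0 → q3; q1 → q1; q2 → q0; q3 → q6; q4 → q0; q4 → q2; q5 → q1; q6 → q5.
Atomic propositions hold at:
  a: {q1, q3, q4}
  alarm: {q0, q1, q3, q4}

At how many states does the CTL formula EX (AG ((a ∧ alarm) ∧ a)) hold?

2

Sat(a ∧ alarm) = {q1, q3, q4}
Sat((a ∧ alarm) ∧ a) = {q1, q3, q4}
AG ((a ∧ alarm) ∧ a): greatest fixpoint, start Z0 = {q1, q3, q4}, keep only states in Sat with every successor in Z. Z1 = {q1}; fixed.
Sat(AG ((a ∧ alarm) ∧ a)) = {q1}
Sat(EX (AG ((a ∧ alarm) ∧ a))) = {s : some successor in {q1}} = {q1, q5}
|Sat(EX (AG ((a ∧ alarm) ∧ a)))| = |{q1, q5}| = 2.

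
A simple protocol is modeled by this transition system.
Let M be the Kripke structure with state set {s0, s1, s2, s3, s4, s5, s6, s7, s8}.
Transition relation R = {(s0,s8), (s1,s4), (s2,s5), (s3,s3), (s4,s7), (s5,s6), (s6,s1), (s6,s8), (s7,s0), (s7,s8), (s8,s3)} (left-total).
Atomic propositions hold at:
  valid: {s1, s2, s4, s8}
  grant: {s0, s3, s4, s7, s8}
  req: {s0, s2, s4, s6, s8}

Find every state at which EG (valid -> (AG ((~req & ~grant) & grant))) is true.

{s3}

Sat(~req) = {s1, s3, s5, s7}
Sat(~grant) = {s1, s2, s5, s6}
Sat(~req & ~grant) = {s1, s5}
Sat((~req & ~grant) & grant) = ∅
AG ((~req & ~grant) & grant): greatest fixpoint, start Z0 = ∅, keep only states in Sat with every successor in Z. Already a fixed point.
Sat(AG ((~req & ~grant) & grant)) = ∅
Sat(valid -> (AG ((~req & ~grant) & grant))) = {s0, s3, s5, s6, s7}
EG (valid -> (AG ((~req & ~grant) & grant))): greatest fixpoint, start Z0 = {s0, s3, s5, s6, s7}, keep only states in Sat with some successor in Z. Z1 = {s3, s5, s7}; Z2 = {s3}; fixed.
Sat(EG (valid -> (AG ((~req & ~grant) & grant)))) = {s3}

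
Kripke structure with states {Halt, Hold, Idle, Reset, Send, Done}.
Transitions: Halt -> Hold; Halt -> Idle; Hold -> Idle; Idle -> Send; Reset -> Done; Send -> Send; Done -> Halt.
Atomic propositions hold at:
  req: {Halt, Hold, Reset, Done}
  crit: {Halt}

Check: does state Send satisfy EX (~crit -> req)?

No

Sat(~crit) = {Hold, Idle, Reset, Send, Done}
Sat(~crit -> req) = {Halt, Hold, Reset, Done}
Sat(EX (~crit -> req)) = {s : some successor in {Halt, Hold, Reset, Done}} = {Halt, Reset, Done}
Send ∉ Sat(EX (~crit -> req)) = {Halt, Reset, Done}, so the formula does not hold at Send.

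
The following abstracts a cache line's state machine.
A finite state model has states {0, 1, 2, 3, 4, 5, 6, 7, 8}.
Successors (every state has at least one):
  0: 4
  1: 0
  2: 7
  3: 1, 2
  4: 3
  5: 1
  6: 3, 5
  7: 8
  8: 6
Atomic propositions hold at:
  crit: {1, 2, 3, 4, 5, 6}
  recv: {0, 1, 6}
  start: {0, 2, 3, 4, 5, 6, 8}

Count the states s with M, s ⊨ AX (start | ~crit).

Sat(~crit) = {0, 7, 8}
Sat(start | ~crit) = {0, 2, 3, 4, 5, 6, 7, 8}
Sat(AX (start | ~crit)) = {s : every successor in {0, 2, 3, 4, 5, 6, 7, 8}} = {0, 1, 2, 4, 6, 7, 8}
|Sat(AX (start | ~crit))| = |{0, 1, 2, 4, 6, 7, 8}| = 7.

7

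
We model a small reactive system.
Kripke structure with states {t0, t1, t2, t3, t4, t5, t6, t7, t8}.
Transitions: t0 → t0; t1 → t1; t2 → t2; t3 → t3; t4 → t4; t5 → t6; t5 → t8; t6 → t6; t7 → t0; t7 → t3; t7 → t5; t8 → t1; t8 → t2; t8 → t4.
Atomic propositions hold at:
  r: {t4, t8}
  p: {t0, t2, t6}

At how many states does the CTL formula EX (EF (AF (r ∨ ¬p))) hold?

Sat(¬p) = {t1, t3, t4, t5, t7, t8}
Sat(r ∨ ¬p) = {t1, t3, t4, t5, t7, t8}
AF (r ∨ ¬p): least fixpoint, start Z0 = {t1, t3, t4, t5, t7, t8}, add states with every successor in Z. Already a fixed point.
Sat(AF (r ∨ ¬p)) = {t1, t3, t4, t5, t7, t8}
EF (AF (r ∨ ¬p)): least fixpoint, start Z0 = {t1, t3, t4, t5, t7, t8}, add states with some successor in Z. Already a fixed point.
Sat(EF (AF (r ∨ ¬p))) = {t1, t3, t4, t5, t7, t8}
Sat(EX (EF (AF (r ∨ ¬p)))) = {s : some successor in {t1, t3, t4, t5, t7, t8}} = {t1, t3, t4, t5, t7, t8}
|Sat(EX (EF (AF (r ∨ ¬p))))| = |{t1, t3, t4, t5, t7, t8}| = 6.

6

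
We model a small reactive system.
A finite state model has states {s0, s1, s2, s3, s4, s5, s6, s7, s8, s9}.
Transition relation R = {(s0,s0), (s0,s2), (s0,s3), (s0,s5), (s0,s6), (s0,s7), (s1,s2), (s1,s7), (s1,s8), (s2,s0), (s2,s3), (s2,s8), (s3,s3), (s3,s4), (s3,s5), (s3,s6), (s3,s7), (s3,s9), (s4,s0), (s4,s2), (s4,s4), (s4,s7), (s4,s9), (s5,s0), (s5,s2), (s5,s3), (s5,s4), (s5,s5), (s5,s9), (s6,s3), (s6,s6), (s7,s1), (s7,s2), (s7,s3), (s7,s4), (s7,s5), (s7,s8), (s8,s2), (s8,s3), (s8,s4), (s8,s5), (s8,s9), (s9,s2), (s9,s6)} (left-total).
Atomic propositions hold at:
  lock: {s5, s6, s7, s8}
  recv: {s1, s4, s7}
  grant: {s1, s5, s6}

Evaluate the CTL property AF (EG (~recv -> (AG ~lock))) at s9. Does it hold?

No

Sat(~recv) = {s0, s2, s3, s5, s6, s8, s9}
Sat(~lock) = {s0, s1, s2, s3, s4, s9}
AG ~lock: greatest fixpoint, start Z0 = {s0, s1, s2, s3, s4, s9}, keep only states in Sat with every successor in Z. Z1 = ∅; fixed.
Sat(AG ~lock) = ∅
Sat(~recv -> (AG ~lock)) = {s1, s4, s7}
EG (~recv -> (AG ~lock)): greatest fixpoint, start Z0 = {s1, s4, s7}, keep only states in Sat with some successor in Z. Already a fixed point.
Sat(EG (~recv -> (AG ~lock))) = {s1, s4, s7}
AF (EG (~recv -> (AG ~lock))): least fixpoint, start Z0 = {s1, s4, s7}, add states with every successor in Z. Already a fixed point.
Sat(AF (EG (~recv -> (AG ~lock)))) = {s1, s4, s7}
s9 ∉ Sat(AF (EG (~recv -> (AG ~lock)))) = {s1, s4, s7}, so the formula does not hold at s9.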